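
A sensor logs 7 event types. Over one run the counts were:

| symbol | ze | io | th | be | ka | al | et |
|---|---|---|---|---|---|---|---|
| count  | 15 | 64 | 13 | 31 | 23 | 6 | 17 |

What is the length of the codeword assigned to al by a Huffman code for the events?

Repeatedly merge the two smallest:
merge al(6) and th(13): 19
merge ze(15) and et(17): 32
merge 19 and ka(23): 42
merge be(31) and 32: 63
merge 42 and 63: 105
merge io(64) and 105: 169
al's leaf is at depth 4, giving a 4-bit codeword.

4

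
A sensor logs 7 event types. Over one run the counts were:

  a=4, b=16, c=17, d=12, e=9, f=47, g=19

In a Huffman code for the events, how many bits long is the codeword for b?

Repeatedly merge the two smallest:
combine a(4), e(9) → 13
combine d(12), 13 → 25
combine b(16), c(17) → 33
combine g(19), 25 → 44
combine 33, 44 → 77
combine f(47), 77 → 124
The subtree containing b is merged 3 times, so code length = 3.

3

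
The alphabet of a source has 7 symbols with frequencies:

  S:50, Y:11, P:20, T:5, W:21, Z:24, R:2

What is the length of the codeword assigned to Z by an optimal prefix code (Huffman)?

Repeatedly merge the two smallest:
merge R(2) and T(5): 7
merge 7 and Y(11): 18
merge 18 and P(20): 38
merge W(21) and Z(24): 45
merge 38 and 45: 83
merge S(50) and 83: 133
Z's leaf is at depth 3, giving a 3-bit codeword.

3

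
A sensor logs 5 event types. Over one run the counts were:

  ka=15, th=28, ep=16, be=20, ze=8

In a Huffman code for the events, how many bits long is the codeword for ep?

Huffman merges, smallest pair first:
combine ze(8), ka(15) → 23
combine ep(16), be(20) → 36
combine 23, th(28) → 51
combine 36, 51 → 87
The subtree containing ep is merged 2 times, so code length = 2.

2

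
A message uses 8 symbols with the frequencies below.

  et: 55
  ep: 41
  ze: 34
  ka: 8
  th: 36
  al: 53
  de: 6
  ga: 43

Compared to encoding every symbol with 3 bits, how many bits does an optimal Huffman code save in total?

Fixed-length: 3 bits × 276 symbols = 828 bits.
Huffman merges:
combine de(6), ka(8) → 14
combine 14, ze(34) → 48
combine th(36), ep(41) → 77
combine ga(43), 48 → 91
combine al(53), et(55) → 108
combine 77, 91 → 168
combine 108, 168 → 276
Huffman total = 14 + 48 + 77 + 91 + 108 + 168 + 276 = 782 bits.
Saving = 828 − 782 = 46 bits.

46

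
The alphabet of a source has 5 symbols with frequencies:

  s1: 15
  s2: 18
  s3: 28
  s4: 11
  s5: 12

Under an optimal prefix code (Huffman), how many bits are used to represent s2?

Huffman merges, smallest pair first:
merge s4(11) and s5(12): 23
merge s1(15) and s2(18): 33
merge 23 and s3(28): 51
merge 33 and 51: 84
s2 sits 2 levels below the root, so its codeword is 2 bits.

2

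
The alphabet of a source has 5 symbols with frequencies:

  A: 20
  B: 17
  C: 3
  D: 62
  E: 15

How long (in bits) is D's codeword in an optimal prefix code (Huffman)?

1

Huffman merges, smallest pair first:
merge C(3) and E(15): 18
merge B(17) and 18: 35
merge A(20) and 35: 55
merge 55 and D(62): 117
D sits one level below the root: a 1-bit codeword.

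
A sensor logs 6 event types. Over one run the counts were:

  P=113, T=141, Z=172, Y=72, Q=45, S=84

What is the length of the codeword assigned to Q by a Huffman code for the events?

3

Repeatedly merge the two smallest:
Q(45) + Y(72) → 117
S(84) + P(113) → 197
117 + T(141) → 258
Z(172) + 197 → 369
258 + 369 → 627
The subtree containing Q is merged 3 times, so code length = 3.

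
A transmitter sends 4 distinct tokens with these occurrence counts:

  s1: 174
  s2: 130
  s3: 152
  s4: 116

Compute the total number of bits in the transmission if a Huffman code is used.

Merge the two smallest weights repeatedly:
merge s4(116) and s2(130): 246
merge s3(152) and s1(174): 326
merge 246 and 326: 572
Each symbol's bit-cost is frequency × depth; summing gives 1144 bits (equivalently 246 + 326 + 572).

1144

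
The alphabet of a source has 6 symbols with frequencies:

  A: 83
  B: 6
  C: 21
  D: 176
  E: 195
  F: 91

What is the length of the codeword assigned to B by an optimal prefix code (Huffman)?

4

Build the tree from the bottom:
B(6) + C(21) → 27
27 + A(83) → 110
F(91) + 110 → 201
D(176) + E(195) → 371
201 + 371 → 572
The subtree containing B is merged 4 times, so code length = 4.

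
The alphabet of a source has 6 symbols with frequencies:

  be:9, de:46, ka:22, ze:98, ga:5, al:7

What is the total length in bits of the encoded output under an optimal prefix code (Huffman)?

Merge the two smallest weights repeatedly:
combine ga(5), al(7) → 12
combine be(9), 12 → 21
combine 21, ka(22) → 43
combine 43, de(46) → 89
combine 89, ze(98) → 187
Each symbol's bit-cost is frequency × depth; summing gives 352 bits (equivalently 12 + 21 + 43 + 89 + 187).

352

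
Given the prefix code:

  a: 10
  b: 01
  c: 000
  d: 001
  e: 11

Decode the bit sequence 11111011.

Read left to right; each codeword is recognised as soon as it completes (prefix code):
  11→e | 11→e | 10→a | 11→e
Decoded message: eeae

eeae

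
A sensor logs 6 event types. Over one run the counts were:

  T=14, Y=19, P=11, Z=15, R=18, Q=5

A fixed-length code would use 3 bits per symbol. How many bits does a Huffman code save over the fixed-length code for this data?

37

Fixed-length: 3 bits × 82 symbols = 246 bits.
Huffman merges:
merge Q(5) and P(11): 16
merge T(14) and Z(15): 29
merge 16 and R(18): 34
merge Y(19) and 29: 48
merge 34 and 48: 82
Huffman total = 16 + 29 + 34 + 48 + 82 = 209 bits.
Saving = 246 − 209 = 37 bits.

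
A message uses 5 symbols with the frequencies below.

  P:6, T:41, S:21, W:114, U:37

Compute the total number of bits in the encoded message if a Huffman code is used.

Merge the two smallest weights repeatedly:
merge P(6) and S(21): 27
merge 27 and U(37): 64
merge T(41) and 64: 105
merge 105 and W(114): 219
Each symbol's bit-cost is frequency × depth; summing gives 415 bits (equivalently 27 + 64 + 105 + 219).

415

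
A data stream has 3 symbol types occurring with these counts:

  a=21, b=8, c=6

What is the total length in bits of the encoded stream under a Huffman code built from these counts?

49

Greedily combine the two least-frequent nodes:
merge c(6) and b(8): 14
merge 14 and a(21): 35
Total encoded bits = sum of merged weights = 14 + 35 = 49.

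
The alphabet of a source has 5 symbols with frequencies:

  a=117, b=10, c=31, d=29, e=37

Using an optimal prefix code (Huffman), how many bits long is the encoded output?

438

Greedily combine the two least-frequent nodes:
combine b(10), d(29) → 39
combine c(31), e(37) → 68
combine 39, 68 → 107
combine 107, a(117) → 224
Each symbol's bit-cost is frequency × depth; summing gives 438 bits (equivalently 39 + 68 + 107 + 224).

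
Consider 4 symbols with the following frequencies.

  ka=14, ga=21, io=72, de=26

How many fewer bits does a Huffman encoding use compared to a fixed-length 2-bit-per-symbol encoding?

37

Fixed-length: 2 bits × 133 symbols = 266 bits.
Huffman merges:
ka(14) + ga(21) → 35
de(26) + 35 → 61
61 + io(72) → 133
Huffman total = 35 + 61 + 133 = 229 bits.
Saving = 266 − 229 = 37 bits.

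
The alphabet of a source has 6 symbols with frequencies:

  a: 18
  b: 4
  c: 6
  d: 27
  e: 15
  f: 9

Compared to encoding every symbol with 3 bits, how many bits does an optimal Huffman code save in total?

50

Fixed-length: 3 bits × 79 symbols = 237 bits.
Huffman merges:
merge b(4) and c(6): 10
merge f(9) and 10: 19
merge e(15) and a(18): 33
merge 19 and d(27): 46
merge 33 and 46: 79
Huffman total = 10 + 19 + 33 + 46 + 79 = 187 bits.
Saving = 237 − 187 = 50 bits.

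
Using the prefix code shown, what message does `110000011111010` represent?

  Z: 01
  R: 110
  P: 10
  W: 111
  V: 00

Read left to right; each codeword is recognised as soon as it completes (prefix code):
  110→R | 00→V | 00→V | 111→W | 110→R | 10→P
Decoded message: RVVWRP

RVVWRP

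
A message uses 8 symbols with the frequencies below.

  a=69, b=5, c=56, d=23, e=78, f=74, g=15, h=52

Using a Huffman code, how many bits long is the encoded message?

Merge the two smallest weights repeatedly:
b(5) + g(15) → 20
20 + d(23) → 43
43 + h(52) → 95
c(56) + a(69) → 125
f(74) + e(78) → 152
95 + 125 → 220
152 + 220 → 372
The encoded length is the sum of every internal node's weight: 20 + 43 + 95 + 125 + 152 + 220 + 372 = 1027 bits.

1027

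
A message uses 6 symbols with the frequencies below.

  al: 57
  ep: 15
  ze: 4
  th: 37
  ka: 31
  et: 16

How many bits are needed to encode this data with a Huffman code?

Greedily combine the two least-frequent nodes:
merge ze(4) and ep(15): 19
merge et(16) and 19: 35
merge ka(31) and 35: 66
merge th(37) and al(57): 94
merge 66 and 94: 160
Total encoded bits = sum of merged weights = 19 + 35 + 66 + 94 + 160 = 374.

374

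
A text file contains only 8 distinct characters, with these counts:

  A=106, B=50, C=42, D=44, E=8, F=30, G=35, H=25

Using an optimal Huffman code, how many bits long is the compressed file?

Merge the two smallest weights repeatedly:
merge E(8) and H(25): 33
merge F(30) and 33: 63
merge G(35) and C(42): 77
merge D(44) and B(50): 94
merge 63 and 77: 140
merge 94 and A(106): 200
merge 140 and 200: 340
The encoded length is the sum of every internal node's weight: 33 + 63 + 77 + 94 + 140 + 200 + 340 = 947 bits.

947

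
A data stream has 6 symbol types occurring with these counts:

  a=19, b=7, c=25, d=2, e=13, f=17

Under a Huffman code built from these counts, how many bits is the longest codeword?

Merge the two lowest-weight nodes at each step:
d(2) + b(7) → 9
9 + e(13) → 22
f(17) + a(19) → 36
22 + c(25) → 47
36 + 47 → 83
The first pair merged (d, b) ends up deepest, at depth 4.

4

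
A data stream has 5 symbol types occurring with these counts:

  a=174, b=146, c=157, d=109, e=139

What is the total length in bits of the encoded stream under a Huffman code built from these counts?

Merge the two smallest weights repeatedly:
d(109) + e(139) → 248
b(146) + c(157) → 303
a(174) + 248 → 422
303 + 422 → 725
Each symbol's bit-cost is frequency × depth; summing gives 1698 bits (equivalently 248 + 303 + 422 + 725).

1698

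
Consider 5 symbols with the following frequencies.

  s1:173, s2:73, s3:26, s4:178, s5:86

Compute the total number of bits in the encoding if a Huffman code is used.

Merge the two smallest weights repeatedly:
combine s3(26), s2(73) → 99
combine s5(86), 99 → 185
combine s1(173), s4(178) → 351
combine 185, 351 → 536
The encoded length is the sum of every internal node's weight: 99 + 185 + 351 + 536 = 1171 bits.

1171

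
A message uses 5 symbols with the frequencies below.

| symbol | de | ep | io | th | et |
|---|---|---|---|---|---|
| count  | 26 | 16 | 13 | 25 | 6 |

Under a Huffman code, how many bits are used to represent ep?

2

Repeatedly merge the two smallest:
et(6) + io(13) → 19
ep(16) + 19 → 35
th(25) + de(26) → 51
35 + 51 → 86
The subtree containing ep is merged 2 times, so code length = 2.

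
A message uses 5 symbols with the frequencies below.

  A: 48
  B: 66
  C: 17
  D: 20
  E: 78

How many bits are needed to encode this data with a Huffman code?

Greedily combine the two least-frequent nodes:
combine C(17), D(20) → 37
combine 37, A(48) → 85
combine B(66), E(78) → 144
combine 85, 144 → 229
Each symbol's bit-cost is frequency × depth; summing gives 495 bits (equivalently 37 + 85 + 144 + 229).

495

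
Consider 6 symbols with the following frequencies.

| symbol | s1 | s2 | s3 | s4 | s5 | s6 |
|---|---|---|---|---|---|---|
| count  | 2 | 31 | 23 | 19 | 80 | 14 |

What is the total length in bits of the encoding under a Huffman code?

363

Greedily combine the two least-frequent nodes:
s1(2) + s6(14) → 16
16 + s4(19) → 35
s3(23) + s2(31) → 54
35 + 54 → 89
s5(80) + 89 → 169
The encoded length is the sum of every internal node's weight: 16 + 35 + 54 + 89 + 169 = 363 bits.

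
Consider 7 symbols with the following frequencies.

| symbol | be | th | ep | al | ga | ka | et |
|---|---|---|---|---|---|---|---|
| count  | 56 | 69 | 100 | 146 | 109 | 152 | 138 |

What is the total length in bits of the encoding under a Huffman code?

Merge the two smallest weights repeatedly:
be(56) + th(69) → 125
ep(100) + ga(109) → 209
125 + et(138) → 263
al(146) + ka(152) → 298
209 + 263 → 472
298 + 472 → 770
Each symbol's bit-cost is frequency × depth; summing gives 2137 bits (equivalently 125 + 209 + 263 + 298 + 472 + 770).

2137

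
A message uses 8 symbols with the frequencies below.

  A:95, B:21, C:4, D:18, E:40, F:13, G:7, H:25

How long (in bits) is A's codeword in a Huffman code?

1

Huffman merges, smallest pair first:
C(4) + G(7) → 11
11 + F(13) → 24
D(18) + B(21) → 39
24 + H(25) → 49
39 + E(40) → 79
49 + 79 → 128
A(95) + 128 → 223
A is merged only at the final step, so code length = 1.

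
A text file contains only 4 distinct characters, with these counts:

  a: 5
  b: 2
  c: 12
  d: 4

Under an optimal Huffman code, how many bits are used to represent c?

Build the tree from the bottom:
combine b(2), d(4) → 6
combine a(5), 6 → 11
combine 11, c(12) → 23
c sits one level below the root: a 1-bit codeword.

1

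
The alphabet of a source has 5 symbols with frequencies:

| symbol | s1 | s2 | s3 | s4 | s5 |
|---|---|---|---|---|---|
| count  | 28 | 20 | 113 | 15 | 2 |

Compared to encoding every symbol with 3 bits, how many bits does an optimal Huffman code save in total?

Fixed-length: 3 bits × 178 symbols = 534 bits.
Huffman merges:
merge s5(2) and s4(15): 17
merge 17 and s2(20): 37
merge s1(28) and 37: 65
merge 65 and s3(113): 178
Huffman total = 17 + 37 + 65 + 178 = 297 bits.
Saving = 534 − 297 = 237 bits.

237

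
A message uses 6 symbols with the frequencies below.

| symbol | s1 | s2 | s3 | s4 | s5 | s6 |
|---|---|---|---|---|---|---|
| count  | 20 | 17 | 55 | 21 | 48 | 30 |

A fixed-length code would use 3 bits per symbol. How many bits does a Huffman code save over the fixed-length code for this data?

103

Fixed-length: 3 bits × 191 symbols = 573 bits.
Huffman merges:
s2(17) + s1(20) → 37
s4(21) + s6(30) → 51
37 + s5(48) → 85
51 + s3(55) → 106
85 + 106 → 191
Huffman total = 37 + 51 + 85 + 106 + 191 = 470 bits.
Saving = 573 − 470 = 103 bits.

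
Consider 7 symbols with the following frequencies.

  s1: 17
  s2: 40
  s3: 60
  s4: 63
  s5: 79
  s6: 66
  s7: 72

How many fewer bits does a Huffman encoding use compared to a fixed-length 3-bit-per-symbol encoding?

94

Fixed-length: 3 bits × 397 symbols = 1191 bits.
Huffman merges:
s1(17) + s2(40) → 57
57 + s3(60) → 117
s4(63) + s6(66) → 129
s7(72) + s5(79) → 151
117 + 129 → 246
151 + 246 → 397
Huffman total = 57 + 117 + 129 + 151 + 246 + 397 = 1097 bits.
Saving = 1191 − 1097 = 94 bits.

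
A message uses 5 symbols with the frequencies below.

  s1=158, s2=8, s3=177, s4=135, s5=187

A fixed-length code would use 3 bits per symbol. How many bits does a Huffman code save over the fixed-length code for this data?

Fixed-length: 3 bits × 665 symbols = 1995 bits.
Huffman merges:
s2(8) + s4(135) → 143
143 + s1(158) → 301
s3(177) + s5(187) → 364
301 + 364 → 665
Huffman total = 143 + 301 + 364 + 665 = 1473 bits.
Saving = 1995 − 1473 = 522 bits.

522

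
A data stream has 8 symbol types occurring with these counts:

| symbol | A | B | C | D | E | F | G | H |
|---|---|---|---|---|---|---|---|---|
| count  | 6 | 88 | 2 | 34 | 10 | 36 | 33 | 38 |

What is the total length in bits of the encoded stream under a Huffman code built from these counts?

Build the Huffman tree bottom-up:
C(2) + A(6) → 8
8 + E(10) → 18
18 + G(33) → 51
D(34) + F(36) → 70
H(38) + 51 → 89
70 + B(88) → 158
89 + 158 → 247
The encoded length is the sum of every internal node's weight: 8 + 18 + 51 + 70 + 89 + 158 + 247 = 641 bits.

641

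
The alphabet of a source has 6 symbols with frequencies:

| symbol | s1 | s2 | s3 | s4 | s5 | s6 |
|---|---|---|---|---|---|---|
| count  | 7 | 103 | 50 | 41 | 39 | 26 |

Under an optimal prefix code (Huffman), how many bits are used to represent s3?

Huffman merges, smallest pair first:
merge s1(7) and s6(26): 33
merge 33 and s5(39): 72
merge s4(41) and s3(50): 91
merge 72 and 91: 163
merge s2(103) and 163: 266
s3 sits 3 levels below the root, so its codeword is 3 bits.

3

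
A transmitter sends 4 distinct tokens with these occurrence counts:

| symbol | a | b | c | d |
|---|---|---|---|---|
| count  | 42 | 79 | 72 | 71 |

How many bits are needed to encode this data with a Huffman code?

528

Greedily combine the two least-frequent nodes:
merge a(42) and d(71): 113
merge c(72) and b(79): 151
merge 113 and 151: 264
Each symbol's bit-cost is frequency × depth; summing gives 528 bits (equivalently 113 + 151 + 264).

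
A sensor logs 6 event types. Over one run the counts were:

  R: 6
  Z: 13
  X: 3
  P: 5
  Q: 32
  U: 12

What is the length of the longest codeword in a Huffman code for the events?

Merge the two lowest-weight nodes at each step:
X(3) + P(5) → 8
R(6) + 8 → 14
U(12) + Z(13) → 25
14 + 25 → 39
Q(32) + 39 → 71
The rarest symbols sit at the bottom; the longest codeword is 4 bits.

4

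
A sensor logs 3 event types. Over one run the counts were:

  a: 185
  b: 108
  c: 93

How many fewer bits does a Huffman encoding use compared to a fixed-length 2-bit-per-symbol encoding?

Fixed-length: 2 bits × 386 symbols = 772 bits.
Huffman merges:
c(93) + b(108) → 201
a(185) + 201 → 386
Huffman total = 201 + 386 = 587 bits.
Saving = 772 − 587 = 185 bits.

185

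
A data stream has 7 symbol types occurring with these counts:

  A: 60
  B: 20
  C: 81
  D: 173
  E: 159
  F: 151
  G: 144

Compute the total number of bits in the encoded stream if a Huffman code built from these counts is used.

2112

Greedily combine the two least-frequent nodes:
combine B(20), A(60) → 80
combine 80, C(81) → 161
combine G(144), F(151) → 295
combine E(159), 161 → 320
combine D(173), 295 → 468
combine 320, 468 → 788
The encoded length is the sum of every internal node's weight: 80 + 161 + 295 + 320 + 468 + 788 = 2112 bits.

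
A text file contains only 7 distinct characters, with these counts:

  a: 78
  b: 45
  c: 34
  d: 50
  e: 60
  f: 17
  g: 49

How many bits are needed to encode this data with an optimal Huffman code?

912

Greedily combine the two least-frequent nodes:
combine f(17), c(34) → 51
combine b(45), g(49) → 94
combine d(50), 51 → 101
combine e(60), a(78) → 138
combine 94, 101 → 195
combine 138, 195 → 333
Total encoded bits = sum of merged weights = 51 + 94 + 101 + 138 + 195 + 333 = 912.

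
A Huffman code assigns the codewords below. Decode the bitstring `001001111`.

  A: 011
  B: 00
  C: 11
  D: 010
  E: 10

BEAC

Read left to right; each codeword is recognised as soon as it completes (prefix code):
  00→B | 10→E | 011→A | 11→C
Decoded message: BEAC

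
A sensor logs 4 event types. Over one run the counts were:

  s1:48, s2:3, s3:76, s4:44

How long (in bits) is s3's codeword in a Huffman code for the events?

1

Huffman merges, smallest pair first:
merge s2(3) and s4(44): 47
merge 47 and s1(48): 95
merge s3(76) and 95: 171
s3 sits one level below the root: a 1-bit codeword.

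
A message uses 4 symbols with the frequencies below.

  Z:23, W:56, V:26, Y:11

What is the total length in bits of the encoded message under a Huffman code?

210

Build the Huffman tree bottom-up:
Y(11) + Z(23) → 34
V(26) + 34 → 60
W(56) + 60 → 116
The encoded length is the sum of every internal node's weight: 34 + 60 + 116 = 210 bits.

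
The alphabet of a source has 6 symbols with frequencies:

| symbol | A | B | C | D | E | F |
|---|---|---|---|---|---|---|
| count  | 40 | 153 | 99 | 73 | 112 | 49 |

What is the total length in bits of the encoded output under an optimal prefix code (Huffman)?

1303

Build the Huffman tree bottom-up:
combine A(40), F(49) → 89
combine D(73), 89 → 162
combine C(99), E(112) → 211
combine B(153), 162 → 315
combine 211, 315 → 526
Total encoded bits = sum of merged weights = 89 + 162 + 211 + 315 + 526 = 1303.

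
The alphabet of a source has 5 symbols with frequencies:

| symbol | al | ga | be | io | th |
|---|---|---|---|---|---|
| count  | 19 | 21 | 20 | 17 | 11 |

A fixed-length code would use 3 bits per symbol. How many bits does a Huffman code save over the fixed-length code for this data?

60

Fixed-length: 3 bits × 88 symbols = 264 bits.
Huffman merges:
th(11) + io(17) → 28
al(19) + be(20) → 39
ga(21) + 28 → 49
39 + 49 → 88
Huffman total = 28 + 39 + 49 + 88 = 204 bits.
Saving = 264 − 204 = 60 bits.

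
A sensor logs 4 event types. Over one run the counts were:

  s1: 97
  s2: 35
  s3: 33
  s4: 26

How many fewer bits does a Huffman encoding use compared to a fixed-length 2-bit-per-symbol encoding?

Fixed-length: 2 bits × 191 symbols = 382 bits.
Huffman merges:
combine s4(26), s3(33) → 59
combine s2(35), 59 → 94
combine 94, s1(97) → 191
Huffman total = 59 + 94 + 191 = 344 bits.
Saving = 382 − 344 = 38 bits.

38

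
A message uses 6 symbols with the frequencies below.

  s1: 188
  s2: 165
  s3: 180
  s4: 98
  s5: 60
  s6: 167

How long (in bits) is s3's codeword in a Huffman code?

Huffman merges, smallest pair first:
combine s5(60), s4(98) → 158
combine 158, s2(165) → 323
combine s6(167), s3(180) → 347
combine s1(188), 323 → 511
combine 347, 511 → 858
The subtree containing s3 is merged 2 times, so code length = 2.

2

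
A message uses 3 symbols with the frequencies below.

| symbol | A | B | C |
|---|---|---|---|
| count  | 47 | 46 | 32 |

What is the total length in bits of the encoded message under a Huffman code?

Merge the two smallest weights repeatedly:
C(32) + B(46) → 78
A(47) + 78 → 125
Each symbol's bit-cost is frequency × depth; summing gives 203 bits (equivalently 78 + 125).

203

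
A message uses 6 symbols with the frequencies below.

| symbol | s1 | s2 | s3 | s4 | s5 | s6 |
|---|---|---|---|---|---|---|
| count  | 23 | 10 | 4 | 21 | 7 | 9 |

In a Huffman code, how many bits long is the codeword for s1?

Repeatedly merge the two smallest:
merge s3(4) and s5(7): 11
merge s6(9) and s2(10): 19
merge 11 and 19: 30
merge s4(21) and s1(23): 44
merge 30 and 44: 74
s1's leaf is at depth 2, giving a 2-bit codeword.

2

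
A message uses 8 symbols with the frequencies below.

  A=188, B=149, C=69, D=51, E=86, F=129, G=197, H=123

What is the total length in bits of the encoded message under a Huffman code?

2899

Merge the two smallest weights repeatedly:
merge D(51) and C(69): 120
merge E(86) and 120: 206
merge H(123) and F(129): 252
merge B(149) and A(188): 337
merge G(197) and 206: 403
merge 252 and 337: 589
merge 403 and 589: 992
Each symbol's bit-cost is frequency × depth; summing gives 2899 bits (equivalently 120 + 206 + 252 + 337 + 403 + 589 + 992).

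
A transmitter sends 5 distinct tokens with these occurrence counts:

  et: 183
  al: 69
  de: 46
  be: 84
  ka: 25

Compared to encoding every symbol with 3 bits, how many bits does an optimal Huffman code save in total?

379

Fixed-length: 3 bits × 407 symbols = 1221 bits.
Huffman merges:
merge ka(25) and de(46): 71
merge al(69) and 71: 140
merge be(84) and 140: 224
merge et(183) and 224: 407
Huffman total = 71 + 140 + 224 + 407 = 842 bits.
Saving = 1221 − 842 = 379 bits.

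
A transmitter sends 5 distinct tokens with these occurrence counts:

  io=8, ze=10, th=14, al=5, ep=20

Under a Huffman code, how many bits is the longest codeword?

Merge the two lowest-weight nodes at each step:
al(5) + io(8) → 13
ze(10) + 13 → 23
th(14) + ep(20) → 34
23 + 34 → 57
Maximum depth reached is 3.

3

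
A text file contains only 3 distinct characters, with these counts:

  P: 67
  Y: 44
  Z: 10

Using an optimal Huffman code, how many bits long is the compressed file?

175

Build the Huffman tree bottom-up:
combine Z(10), Y(44) → 54
combine 54, P(67) → 121
The encoded length is the sum of every internal node's weight: 54 + 121 = 175 bits.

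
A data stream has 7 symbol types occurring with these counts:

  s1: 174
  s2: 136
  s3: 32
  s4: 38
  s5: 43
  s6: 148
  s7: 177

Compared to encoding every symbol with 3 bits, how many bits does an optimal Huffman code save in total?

Fixed-length: 3 bits × 748 symbols = 2244 bits.
Huffman merges:
s3(32) + s4(38) → 70
s5(43) + 70 → 113
113 + s2(136) → 249
s6(148) + s1(174) → 322
s7(177) + 249 → 426
322 + 426 → 748
Huffman total = 70 + 113 + 249 + 322 + 426 + 748 = 1928 bits.
Saving = 2244 − 1928 = 316 bits.

316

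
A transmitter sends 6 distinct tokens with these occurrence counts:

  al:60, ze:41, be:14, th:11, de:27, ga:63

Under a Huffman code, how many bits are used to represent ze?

2

Repeatedly merge the two smallest:
combine th(11), be(14) → 25
combine 25, de(27) → 52
combine ze(41), 52 → 93
combine al(60), ga(63) → 123
combine 93, 123 → 216
The subtree containing ze is merged 2 times, so code length = 2.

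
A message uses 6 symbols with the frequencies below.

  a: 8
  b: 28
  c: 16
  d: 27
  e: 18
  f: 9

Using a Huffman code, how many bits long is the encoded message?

Build the Huffman tree bottom-up:
merge a(8) and f(9): 17
merge c(16) and 17: 33
merge e(18) and d(27): 45
merge b(28) and 33: 61
merge 45 and 61: 106
Total encoded bits = sum of merged weights = 17 + 33 + 45 + 61 + 106 = 262.

262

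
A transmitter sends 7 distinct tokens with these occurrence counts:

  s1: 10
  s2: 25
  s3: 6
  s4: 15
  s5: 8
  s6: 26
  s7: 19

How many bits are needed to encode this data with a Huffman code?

290

Greedily combine the two least-frequent nodes:
s3(6) + s5(8) → 14
s1(10) + 14 → 24
s4(15) + s7(19) → 34
24 + s2(25) → 49
s6(26) + 34 → 60
49 + 60 → 109
Total encoded bits = sum of merged weights = 14 + 24 + 34 + 49 + 60 + 109 = 290.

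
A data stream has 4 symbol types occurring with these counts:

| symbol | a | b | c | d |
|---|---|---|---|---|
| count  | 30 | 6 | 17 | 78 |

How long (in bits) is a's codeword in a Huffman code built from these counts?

2

Huffman merges, smallest pair first:
merge b(6) and c(17): 23
merge 23 and a(30): 53
merge 53 and d(78): 131
The subtree containing a is merged 2 times, so code length = 2.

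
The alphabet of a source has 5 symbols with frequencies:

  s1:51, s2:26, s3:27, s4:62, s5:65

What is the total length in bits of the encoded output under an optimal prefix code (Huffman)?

515

Build the Huffman tree bottom-up:
merge s2(26) and s3(27): 53
merge s1(51) and 53: 104
merge s4(62) and s5(65): 127
merge 104 and 127: 231
The encoded length is the sum of every internal node's weight: 53 + 104 + 127 + 231 = 515 bits.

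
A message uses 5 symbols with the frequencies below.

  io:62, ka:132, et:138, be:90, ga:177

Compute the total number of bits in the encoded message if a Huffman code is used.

Greedily combine the two least-frequent nodes:
combine io(62), be(90) → 152
combine ka(132), et(138) → 270
combine 152, ga(177) → 329
combine 270, 329 → 599
Total encoded bits = sum of merged weights = 152 + 270 + 329 + 599 = 1350.

1350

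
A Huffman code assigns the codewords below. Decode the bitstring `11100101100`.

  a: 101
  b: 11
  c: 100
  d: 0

Read left to right; each codeword is recognised as soon as it completes (prefix code):
  11→b | 100→c | 101→a | 100→c
Decoded message: bcac

bcac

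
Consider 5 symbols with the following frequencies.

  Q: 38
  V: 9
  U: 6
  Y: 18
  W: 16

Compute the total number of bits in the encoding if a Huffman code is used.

Build the Huffman tree bottom-up:
merge U(6) and V(9): 15
merge 15 and W(16): 31
merge Y(18) and 31: 49
merge Q(38) and 49: 87
Each symbol's bit-cost is frequency × depth; summing gives 182 bits (equivalently 15 + 31 + 49 + 87).

182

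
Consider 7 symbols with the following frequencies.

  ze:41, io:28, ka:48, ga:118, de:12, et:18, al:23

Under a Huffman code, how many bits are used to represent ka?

Build the tree from the bottom:
combine de(12), et(18) → 30
combine al(23), io(28) → 51
combine 30, ze(41) → 71
combine ka(48), 51 → 99
combine 71, 99 → 170
combine ga(118), 170 → 288
ka's leaf is at depth 3, giving a 3-bit codeword.

3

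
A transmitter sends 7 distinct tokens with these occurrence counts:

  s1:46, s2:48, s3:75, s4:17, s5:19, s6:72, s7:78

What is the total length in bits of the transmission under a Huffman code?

Build the Huffman tree bottom-up:
combine s4(17), s5(19) → 36
combine 36, s1(46) → 82
combine s2(48), s6(72) → 120
combine s3(75), s7(78) → 153
combine 82, 120 → 202
combine 153, 202 → 355
Each symbol's bit-cost is frequency × depth; summing gives 948 bits (equivalently 36 + 82 + 120 + 153 + 202 + 355).

948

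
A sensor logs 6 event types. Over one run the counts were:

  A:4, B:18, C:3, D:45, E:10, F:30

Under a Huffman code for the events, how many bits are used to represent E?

Repeatedly merge the two smallest:
C(3) + A(4) → 7
7 + E(10) → 17
17 + B(18) → 35
F(30) + 35 → 65
D(45) + 65 → 110
The subtree containing E is merged 4 times, so code length = 4.

4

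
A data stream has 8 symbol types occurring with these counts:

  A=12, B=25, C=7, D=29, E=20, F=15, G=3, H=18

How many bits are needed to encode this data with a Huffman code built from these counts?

Greedily combine the two least-frequent nodes:
combine G(3), C(7) → 10
combine 10, A(12) → 22
combine F(15), H(18) → 33
combine E(20), 22 → 42
combine B(25), D(29) → 54
combine 33, 42 → 75
combine 54, 75 → 129
Total encoded bits = sum of merged weights = 10 + 22 + 33 + 42 + 54 + 75 + 129 = 365.

365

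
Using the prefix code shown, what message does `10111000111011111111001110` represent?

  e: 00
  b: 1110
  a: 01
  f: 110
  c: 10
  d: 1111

cbebddeb

Read left to right; each codeword is recognised as soon as it completes (prefix code):
  10→c | 1110→b | 00→e | 1110→b | 1111→d | 1111→d | 00→e | 1110→b
Decoded message: cbebddeb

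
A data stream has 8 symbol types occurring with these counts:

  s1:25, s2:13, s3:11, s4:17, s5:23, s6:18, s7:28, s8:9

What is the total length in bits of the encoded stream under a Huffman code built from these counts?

424

Merge the two smallest weights repeatedly:
combine s8(9), s3(11) → 20
combine s2(13), s4(17) → 30
combine s6(18), 20 → 38
combine s5(23), s1(25) → 48
combine s7(28), 30 → 58
combine 38, 48 → 86
combine 58, 86 → 144
The encoded length is the sum of every internal node's weight: 20 + 30 + 38 + 48 + 58 + 86 + 144 = 424 bits.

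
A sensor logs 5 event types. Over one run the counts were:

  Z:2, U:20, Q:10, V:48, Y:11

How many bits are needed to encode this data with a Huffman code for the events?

Greedily combine the two least-frequent nodes:
merge Z(2) and Q(10): 12
merge Y(11) and 12: 23
merge U(20) and 23: 43
merge 43 and V(48): 91
Total encoded bits = sum of merged weights = 12 + 23 + 43 + 91 = 169.

169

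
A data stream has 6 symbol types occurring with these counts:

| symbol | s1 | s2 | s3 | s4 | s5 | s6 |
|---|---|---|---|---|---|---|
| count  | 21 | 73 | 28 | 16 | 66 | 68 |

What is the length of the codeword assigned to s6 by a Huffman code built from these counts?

2

Huffman merges, smallest pair first:
merge s4(16) and s1(21): 37
merge s3(28) and 37: 65
merge 65 and s5(66): 131
merge s6(68) and s2(73): 141
merge 131 and 141: 272
s6's leaf is at depth 2, giving a 2-bit codeword.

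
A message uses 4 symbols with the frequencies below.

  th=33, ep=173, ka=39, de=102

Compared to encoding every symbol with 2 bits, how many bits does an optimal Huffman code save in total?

Fixed-length: 2 bits × 347 symbols = 694 bits.
Huffman merges:
combine th(33), ka(39) → 72
combine 72, de(102) → 174
combine ep(173), 174 → 347
Huffman total = 72 + 174 + 347 = 593 bits.
Saving = 694 − 593 = 101 bits.

101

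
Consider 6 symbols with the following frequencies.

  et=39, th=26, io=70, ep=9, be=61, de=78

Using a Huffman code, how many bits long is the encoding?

Build the Huffman tree bottom-up:
ep(9) + th(26) → 35
35 + et(39) → 74
be(61) + io(70) → 131
74 + de(78) → 152
131 + 152 → 283
Total encoded bits = sum of merged weights = 35 + 74 + 131 + 152 + 283 = 675.

675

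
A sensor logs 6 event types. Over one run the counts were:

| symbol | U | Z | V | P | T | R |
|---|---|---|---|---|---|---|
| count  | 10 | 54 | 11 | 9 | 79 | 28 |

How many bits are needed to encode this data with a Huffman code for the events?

410

Merge the two smallest weights repeatedly:
merge P(9) and U(10): 19
merge V(11) and 19: 30
merge R(28) and 30: 58
merge Z(54) and 58: 112
merge T(79) and 112: 191
The encoded length is the sum of every internal node's weight: 19 + 30 + 58 + 112 + 191 = 410 bits.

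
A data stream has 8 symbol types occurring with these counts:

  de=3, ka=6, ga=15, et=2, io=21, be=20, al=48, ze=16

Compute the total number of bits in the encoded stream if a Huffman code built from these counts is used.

339

Merge the two smallest weights repeatedly:
combine et(2), de(3) → 5
combine 5, ka(6) → 11
combine 11, ga(15) → 26
combine ze(16), be(20) → 36
combine io(21), 26 → 47
combine 36, 47 → 83
combine al(48), 83 → 131
The encoded length is the sum of every internal node's weight: 5 + 11 + 26 + 36 + 47 + 83 + 131 = 339 bits.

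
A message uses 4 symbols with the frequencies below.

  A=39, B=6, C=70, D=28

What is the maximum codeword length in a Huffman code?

3

Merge the two lowest-weight nodes at each step:
B(6) + D(28) → 34
34 + A(39) → 73
C(70) + 73 → 143
Maximum depth reached is 3.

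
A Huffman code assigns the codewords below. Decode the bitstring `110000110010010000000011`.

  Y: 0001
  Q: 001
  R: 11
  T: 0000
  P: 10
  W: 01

RTRQQTTR

Read left to right; each codeword is recognised as soon as it completes (prefix code):
  11→R | 0000→T | 11→R | 001→Q | 001→Q | 0000→T | 0000→T | 11→R
Decoded message: RTRQQTTR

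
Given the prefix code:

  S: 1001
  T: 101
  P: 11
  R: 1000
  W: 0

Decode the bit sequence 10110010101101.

TSWTT

Read left to right; each codeword is recognised as soon as it completes (prefix code):
  101→T | 1001→S | 0→W | 101→T | 101→T
Decoded message: TSWTT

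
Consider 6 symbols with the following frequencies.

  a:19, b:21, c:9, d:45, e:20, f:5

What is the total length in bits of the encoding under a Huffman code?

281

Greedily combine the two least-frequent nodes:
combine f(5), c(9) → 14
combine 14, a(19) → 33
combine e(20), b(21) → 41
combine 33, 41 → 74
combine d(45), 74 → 119
Each symbol's bit-cost is frequency × depth; summing gives 281 bits (equivalently 14 + 33 + 41 + 74 + 119).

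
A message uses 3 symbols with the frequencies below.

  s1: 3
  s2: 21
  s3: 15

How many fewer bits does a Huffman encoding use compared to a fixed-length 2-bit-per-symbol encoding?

Fixed-length: 2 bits × 39 symbols = 78 bits.
Huffman merges:
merge s1(3) and s3(15): 18
merge 18 and s2(21): 39
Huffman total = 18 + 39 = 57 bits.
Saving = 78 − 57 = 21 bits.

21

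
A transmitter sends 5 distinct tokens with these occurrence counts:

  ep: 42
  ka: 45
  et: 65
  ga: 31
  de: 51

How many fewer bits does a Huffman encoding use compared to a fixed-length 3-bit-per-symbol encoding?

Fixed-length: 3 bits × 234 symbols = 702 bits.
Huffman merges:
merge ga(31) and ep(42): 73
merge ka(45) and de(51): 96
merge et(65) and 73: 138
merge 96 and 138: 234
Huffman total = 73 + 96 + 138 + 234 = 541 bits.
Saving = 702 − 541 = 161 bits.

161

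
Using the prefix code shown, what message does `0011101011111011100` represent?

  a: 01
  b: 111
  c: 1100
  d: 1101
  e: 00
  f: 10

ebaabfbe

Read left to right; each codeword is recognised as soon as it completes (prefix code):
  00→e | 111→b | 01→a | 01→a | 111→b | 10→f | 111→b | 00→e
Decoded message: ebaabfbe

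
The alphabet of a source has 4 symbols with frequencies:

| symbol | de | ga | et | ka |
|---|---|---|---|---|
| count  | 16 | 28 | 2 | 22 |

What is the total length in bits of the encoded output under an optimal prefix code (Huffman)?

Merge the two smallest weights repeatedly:
et(2) + de(16) → 18
18 + ka(22) → 40
ga(28) + 40 → 68
Each symbol's bit-cost is frequency × depth; summing gives 126 bits (equivalently 18 + 40 + 68).

126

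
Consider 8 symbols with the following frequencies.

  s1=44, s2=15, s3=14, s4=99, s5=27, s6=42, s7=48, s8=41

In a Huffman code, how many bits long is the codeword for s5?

3

Build the tree from the bottom:
s3(14) + s2(15) → 29
s5(27) + 29 → 56
s8(41) + s6(42) → 83
s1(44) + s7(48) → 92
56 + 83 → 139
92 + s4(99) → 191
139 + 191 → 330
s5's leaf is at depth 3, giving a 3-bit codeword.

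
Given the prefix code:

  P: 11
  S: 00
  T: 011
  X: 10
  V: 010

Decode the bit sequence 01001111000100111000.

Read left to right; each codeword is recognised as soon as it completes (prefix code):
  010→V | 011→T | 11→P | 00→S | 010→V | 011→T | 10→X | 00→S
Decoded message: VTPSVTXS

VTPSVTXS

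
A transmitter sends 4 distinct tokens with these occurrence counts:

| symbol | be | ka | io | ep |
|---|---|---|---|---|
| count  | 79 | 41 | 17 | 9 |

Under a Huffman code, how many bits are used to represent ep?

3

Huffman merges, smallest pair first:
ep(9) + io(17) → 26
26 + ka(41) → 67
67 + be(79) → 146
ep sits 3 levels below the root, so its codeword is 3 bits.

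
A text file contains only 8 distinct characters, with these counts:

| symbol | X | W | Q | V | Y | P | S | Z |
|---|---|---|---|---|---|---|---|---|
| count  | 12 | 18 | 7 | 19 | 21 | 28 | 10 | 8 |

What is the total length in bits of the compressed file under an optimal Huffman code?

Build the Huffman tree bottom-up:
combine Q(7), Z(8) → 15
combine S(10), X(12) → 22
combine 15, W(18) → 33
combine V(19), Y(21) → 40
combine 22, P(28) → 50
combine 33, 40 → 73
combine 50, 73 → 123
Total encoded bits = sum of merged weights = 15 + 22 + 33 + 40 + 50 + 73 + 123 = 356.

356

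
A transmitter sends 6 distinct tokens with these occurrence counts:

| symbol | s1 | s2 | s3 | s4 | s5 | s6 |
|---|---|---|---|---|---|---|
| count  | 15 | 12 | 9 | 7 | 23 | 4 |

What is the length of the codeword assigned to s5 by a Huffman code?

Huffman merges, smallest pair first:
merge s6(4) and s4(7): 11
merge s3(9) and 11: 20
merge s2(12) and s1(15): 27
merge 20 and s5(23): 43
merge 27 and 43: 70
The subtree containing s5 is merged 2 times, so code length = 2.

2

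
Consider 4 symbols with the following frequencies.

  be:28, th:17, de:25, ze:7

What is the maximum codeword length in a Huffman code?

3

Merge the two lowest-weight nodes at each step:
ze(7) + th(17) → 24
24 + de(25) → 49
be(28) + 49 → 77
Maximum depth reached is 3.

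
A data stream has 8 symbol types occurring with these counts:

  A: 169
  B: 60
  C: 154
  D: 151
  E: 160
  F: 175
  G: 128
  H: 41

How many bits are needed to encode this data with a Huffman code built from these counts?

Greedily combine the two least-frequent nodes:
H(41) + B(60) → 101
101 + G(128) → 229
D(151) + C(154) → 305
E(160) + A(169) → 329
F(175) + 229 → 404
305 + 329 → 634
404 + 634 → 1038
The encoded length is the sum of every internal node's weight: 101 + 229 + 305 + 329 + 404 + 634 + 1038 = 3040 bits.

3040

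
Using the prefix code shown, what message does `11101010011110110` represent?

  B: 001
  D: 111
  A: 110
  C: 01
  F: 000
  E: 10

DCCBDCE

Read left to right; each codeword is recognised as soon as it completes (prefix code):
  111→D | 01→C | 01→C | 001→B | 111→D | 01→C | 10→E
Decoded message: DCCBDCE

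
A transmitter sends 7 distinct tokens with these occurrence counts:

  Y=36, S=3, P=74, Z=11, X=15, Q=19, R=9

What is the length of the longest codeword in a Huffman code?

5

Merge the two lowest-weight nodes at each step:
S(3) + R(9) → 12
Z(11) + 12 → 23
X(15) + Q(19) → 34
23 + 34 → 57
Y(36) + 57 → 93
P(74) + 93 → 167
The first pair merged (S, R) ends up deepest, at depth 5.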